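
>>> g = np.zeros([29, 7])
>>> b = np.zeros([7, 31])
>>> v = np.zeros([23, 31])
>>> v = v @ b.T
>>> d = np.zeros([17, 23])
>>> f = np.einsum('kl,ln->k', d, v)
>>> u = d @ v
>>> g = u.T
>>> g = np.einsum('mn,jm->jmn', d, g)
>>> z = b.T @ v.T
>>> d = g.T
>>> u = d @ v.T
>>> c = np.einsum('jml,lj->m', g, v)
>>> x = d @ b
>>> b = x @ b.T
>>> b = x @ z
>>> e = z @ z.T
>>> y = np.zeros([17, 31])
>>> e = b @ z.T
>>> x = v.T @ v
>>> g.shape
(7, 17, 23)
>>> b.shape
(23, 17, 23)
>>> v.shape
(23, 7)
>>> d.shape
(23, 17, 7)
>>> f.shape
(17,)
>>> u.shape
(23, 17, 23)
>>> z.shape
(31, 23)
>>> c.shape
(17,)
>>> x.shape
(7, 7)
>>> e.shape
(23, 17, 31)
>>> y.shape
(17, 31)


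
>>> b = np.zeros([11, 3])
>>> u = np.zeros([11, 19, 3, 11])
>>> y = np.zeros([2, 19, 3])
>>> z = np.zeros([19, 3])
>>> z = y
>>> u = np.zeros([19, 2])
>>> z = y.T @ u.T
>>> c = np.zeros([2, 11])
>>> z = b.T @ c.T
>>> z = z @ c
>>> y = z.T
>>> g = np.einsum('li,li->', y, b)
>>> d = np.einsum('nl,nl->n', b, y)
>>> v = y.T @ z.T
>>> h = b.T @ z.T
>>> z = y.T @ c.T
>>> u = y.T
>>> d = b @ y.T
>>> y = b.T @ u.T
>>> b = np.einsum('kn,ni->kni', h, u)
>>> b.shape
(3, 3, 11)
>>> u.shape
(3, 11)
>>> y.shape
(3, 3)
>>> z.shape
(3, 2)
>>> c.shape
(2, 11)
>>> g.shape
()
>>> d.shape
(11, 11)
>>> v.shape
(3, 3)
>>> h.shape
(3, 3)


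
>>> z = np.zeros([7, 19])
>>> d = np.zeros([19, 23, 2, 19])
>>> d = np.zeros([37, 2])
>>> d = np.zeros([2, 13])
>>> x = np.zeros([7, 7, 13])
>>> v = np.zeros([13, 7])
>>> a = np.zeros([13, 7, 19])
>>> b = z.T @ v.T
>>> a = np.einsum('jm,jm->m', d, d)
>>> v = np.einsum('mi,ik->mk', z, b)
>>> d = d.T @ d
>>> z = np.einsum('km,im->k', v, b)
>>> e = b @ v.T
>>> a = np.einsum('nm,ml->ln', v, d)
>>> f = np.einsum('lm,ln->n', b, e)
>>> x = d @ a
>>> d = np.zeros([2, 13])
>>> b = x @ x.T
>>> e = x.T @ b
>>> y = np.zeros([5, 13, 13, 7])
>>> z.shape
(7,)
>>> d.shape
(2, 13)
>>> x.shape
(13, 7)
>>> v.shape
(7, 13)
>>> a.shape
(13, 7)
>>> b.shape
(13, 13)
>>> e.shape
(7, 13)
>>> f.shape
(7,)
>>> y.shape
(5, 13, 13, 7)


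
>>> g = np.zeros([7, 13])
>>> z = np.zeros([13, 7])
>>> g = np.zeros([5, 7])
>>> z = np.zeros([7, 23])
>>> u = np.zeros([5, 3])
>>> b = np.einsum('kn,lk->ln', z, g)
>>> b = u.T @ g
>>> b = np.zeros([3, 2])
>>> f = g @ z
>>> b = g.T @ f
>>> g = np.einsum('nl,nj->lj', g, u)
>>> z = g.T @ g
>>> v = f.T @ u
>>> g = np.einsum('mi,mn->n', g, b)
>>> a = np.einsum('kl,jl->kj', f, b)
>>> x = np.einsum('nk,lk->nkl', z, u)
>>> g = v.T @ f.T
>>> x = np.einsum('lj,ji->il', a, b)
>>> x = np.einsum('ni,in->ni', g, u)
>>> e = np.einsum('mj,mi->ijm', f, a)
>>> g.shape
(3, 5)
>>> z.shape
(3, 3)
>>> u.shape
(5, 3)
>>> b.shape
(7, 23)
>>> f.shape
(5, 23)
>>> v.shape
(23, 3)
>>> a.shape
(5, 7)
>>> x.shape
(3, 5)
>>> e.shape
(7, 23, 5)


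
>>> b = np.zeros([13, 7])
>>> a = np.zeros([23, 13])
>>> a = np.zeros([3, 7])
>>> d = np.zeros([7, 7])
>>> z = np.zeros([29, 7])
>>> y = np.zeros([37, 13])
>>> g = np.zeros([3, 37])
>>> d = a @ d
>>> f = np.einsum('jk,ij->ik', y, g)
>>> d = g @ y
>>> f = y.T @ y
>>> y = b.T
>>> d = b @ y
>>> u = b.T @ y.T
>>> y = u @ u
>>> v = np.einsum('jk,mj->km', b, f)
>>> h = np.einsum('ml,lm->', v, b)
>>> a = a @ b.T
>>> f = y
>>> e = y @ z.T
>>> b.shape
(13, 7)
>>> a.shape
(3, 13)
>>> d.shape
(13, 13)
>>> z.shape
(29, 7)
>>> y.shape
(7, 7)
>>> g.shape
(3, 37)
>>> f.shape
(7, 7)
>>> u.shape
(7, 7)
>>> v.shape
(7, 13)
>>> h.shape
()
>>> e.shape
(7, 29)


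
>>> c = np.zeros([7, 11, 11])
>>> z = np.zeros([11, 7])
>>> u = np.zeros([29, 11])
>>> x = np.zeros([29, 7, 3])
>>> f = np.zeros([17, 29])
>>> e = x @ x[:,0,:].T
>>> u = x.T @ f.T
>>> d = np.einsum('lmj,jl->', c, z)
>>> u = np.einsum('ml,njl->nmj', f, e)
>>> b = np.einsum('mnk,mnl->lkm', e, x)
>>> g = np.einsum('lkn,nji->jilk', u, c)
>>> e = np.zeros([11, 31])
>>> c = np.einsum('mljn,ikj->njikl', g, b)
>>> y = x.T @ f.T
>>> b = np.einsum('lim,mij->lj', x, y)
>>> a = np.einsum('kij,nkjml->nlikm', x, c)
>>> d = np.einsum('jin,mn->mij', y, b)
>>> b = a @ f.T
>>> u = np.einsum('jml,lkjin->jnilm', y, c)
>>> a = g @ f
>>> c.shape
(17, 29, 3, 29, 11)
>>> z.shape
(11, 7)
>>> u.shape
(3, 11, 29, 17, 7)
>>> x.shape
(29, 7, 3)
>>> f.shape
(17, 29)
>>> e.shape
(11, 31)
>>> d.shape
(29, 7, 3)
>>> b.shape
(17, 11, 7, 29, 17)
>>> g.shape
(11, 11, 29, 17)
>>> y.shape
(3, 7, 17)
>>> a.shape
(11, 11, 29, 29)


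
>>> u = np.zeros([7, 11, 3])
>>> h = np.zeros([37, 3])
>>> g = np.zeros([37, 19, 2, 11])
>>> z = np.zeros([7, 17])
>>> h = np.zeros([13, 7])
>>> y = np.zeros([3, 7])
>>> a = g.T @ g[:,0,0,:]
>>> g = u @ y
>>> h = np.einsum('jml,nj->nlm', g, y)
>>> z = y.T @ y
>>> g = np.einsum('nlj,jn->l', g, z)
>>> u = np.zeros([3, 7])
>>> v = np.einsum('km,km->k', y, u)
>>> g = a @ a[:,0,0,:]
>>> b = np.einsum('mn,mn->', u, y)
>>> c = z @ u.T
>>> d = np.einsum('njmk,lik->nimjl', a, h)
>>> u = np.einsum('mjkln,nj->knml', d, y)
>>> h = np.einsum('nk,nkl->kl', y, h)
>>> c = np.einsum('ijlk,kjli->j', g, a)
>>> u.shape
(19, 3, 11, 2)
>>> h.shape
(7, 11)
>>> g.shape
(11, 2, 19, 11)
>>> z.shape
(7, 7)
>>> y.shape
(3, 7)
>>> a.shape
(11, 2, 19, 11)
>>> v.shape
(3,)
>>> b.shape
()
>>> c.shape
(2,)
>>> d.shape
(11, 7, 19, 2, 3)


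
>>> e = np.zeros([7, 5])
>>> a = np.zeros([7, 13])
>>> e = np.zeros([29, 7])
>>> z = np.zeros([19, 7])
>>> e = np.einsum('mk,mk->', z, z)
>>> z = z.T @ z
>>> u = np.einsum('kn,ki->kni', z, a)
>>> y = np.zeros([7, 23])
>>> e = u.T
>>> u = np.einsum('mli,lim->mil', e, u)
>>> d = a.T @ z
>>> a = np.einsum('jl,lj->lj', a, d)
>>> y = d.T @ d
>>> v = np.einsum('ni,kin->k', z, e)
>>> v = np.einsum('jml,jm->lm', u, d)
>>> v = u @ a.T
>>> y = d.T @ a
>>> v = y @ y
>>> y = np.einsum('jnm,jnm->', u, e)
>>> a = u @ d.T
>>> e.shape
(13, 7, 7)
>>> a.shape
(13, 7, 13)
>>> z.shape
(7, 7)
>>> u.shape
(13, 7, 7)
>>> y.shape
()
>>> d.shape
(13, 7)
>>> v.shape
(7, 7)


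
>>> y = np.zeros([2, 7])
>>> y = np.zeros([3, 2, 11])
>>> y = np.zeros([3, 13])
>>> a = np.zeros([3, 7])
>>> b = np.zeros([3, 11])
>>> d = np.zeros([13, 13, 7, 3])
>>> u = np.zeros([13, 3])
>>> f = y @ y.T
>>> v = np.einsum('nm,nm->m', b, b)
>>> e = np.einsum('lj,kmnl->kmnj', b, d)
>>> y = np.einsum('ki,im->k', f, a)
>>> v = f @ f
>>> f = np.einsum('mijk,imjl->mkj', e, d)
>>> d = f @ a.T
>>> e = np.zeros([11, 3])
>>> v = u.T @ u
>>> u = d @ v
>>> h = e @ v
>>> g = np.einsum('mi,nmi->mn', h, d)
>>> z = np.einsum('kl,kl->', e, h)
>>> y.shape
(3,)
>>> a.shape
(3, 7)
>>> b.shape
(3, 11)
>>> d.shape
(13, 11, 3)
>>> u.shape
(13, 11, 3)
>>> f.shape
(13, 11, 7)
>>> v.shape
(3, 3)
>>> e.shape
(11, 3)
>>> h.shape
(11, 3)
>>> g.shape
(11, 13)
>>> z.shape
()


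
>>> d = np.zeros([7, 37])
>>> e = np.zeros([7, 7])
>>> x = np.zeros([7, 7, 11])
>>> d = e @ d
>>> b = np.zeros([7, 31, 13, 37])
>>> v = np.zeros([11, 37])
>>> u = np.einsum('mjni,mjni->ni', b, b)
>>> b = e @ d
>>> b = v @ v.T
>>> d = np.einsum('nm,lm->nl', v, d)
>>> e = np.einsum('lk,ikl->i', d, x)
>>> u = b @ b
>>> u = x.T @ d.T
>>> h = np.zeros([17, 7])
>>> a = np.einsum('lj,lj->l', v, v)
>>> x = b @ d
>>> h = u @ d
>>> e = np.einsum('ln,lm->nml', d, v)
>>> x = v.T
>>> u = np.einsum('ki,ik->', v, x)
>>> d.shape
(11, 7)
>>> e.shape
(7, 37, 11)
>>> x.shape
(37, 11)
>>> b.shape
(11, 11)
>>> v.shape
(11, 37)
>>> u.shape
()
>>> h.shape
(11, 7, 7)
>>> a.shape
(11,)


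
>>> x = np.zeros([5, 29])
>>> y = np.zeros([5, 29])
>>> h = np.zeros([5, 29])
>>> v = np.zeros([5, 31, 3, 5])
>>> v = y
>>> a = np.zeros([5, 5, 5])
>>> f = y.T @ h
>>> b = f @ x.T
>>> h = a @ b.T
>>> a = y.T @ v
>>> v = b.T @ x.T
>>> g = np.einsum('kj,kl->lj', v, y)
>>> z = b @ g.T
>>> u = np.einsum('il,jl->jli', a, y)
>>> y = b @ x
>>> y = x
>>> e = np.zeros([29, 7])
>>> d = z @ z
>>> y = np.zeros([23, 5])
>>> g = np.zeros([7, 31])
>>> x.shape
(5, 29)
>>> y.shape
(23, 5)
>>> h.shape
(5, 5, 29)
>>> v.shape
(5, 5)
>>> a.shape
(29, 29)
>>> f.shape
(29, 29)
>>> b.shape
(29, 5)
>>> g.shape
(7, 31)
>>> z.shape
(29, 29)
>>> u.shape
(5, 29, 29)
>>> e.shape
(29, 7)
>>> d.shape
(29, 29)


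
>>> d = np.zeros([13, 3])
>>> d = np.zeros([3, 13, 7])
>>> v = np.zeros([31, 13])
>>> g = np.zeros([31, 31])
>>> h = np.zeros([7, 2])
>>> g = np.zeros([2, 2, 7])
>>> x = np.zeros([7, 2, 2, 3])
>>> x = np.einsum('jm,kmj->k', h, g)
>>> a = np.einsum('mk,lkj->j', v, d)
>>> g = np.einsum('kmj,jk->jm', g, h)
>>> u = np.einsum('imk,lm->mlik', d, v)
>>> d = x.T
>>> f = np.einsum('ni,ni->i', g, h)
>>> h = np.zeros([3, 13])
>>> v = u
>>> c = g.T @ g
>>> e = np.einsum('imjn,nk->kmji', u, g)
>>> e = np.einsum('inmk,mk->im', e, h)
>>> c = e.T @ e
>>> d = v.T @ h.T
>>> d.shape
(7, 3, 31, 3)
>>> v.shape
(13, 31, 3, 7)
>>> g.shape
(7, 2)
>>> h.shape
(3, 13)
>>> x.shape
(2,)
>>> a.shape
(7,)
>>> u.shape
(13, 31, 3, 7)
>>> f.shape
(2,)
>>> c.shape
(3, 3)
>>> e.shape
(2, 3)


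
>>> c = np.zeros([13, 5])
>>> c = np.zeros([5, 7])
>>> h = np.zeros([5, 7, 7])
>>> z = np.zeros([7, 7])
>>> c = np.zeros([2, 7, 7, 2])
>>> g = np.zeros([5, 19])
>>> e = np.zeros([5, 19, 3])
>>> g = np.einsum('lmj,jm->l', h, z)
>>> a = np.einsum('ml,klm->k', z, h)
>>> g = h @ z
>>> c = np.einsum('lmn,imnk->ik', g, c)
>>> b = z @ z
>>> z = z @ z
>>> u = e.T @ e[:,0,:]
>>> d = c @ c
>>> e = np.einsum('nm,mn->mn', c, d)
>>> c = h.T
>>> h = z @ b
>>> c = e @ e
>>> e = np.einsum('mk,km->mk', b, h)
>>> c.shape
(2, 2)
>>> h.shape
(7, 7)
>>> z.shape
(7, 7)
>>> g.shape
(5, 7, 7)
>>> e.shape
(7, 7)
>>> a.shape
(5,)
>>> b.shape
(7, 7)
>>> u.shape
(3, 19, 3)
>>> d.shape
(2, 2)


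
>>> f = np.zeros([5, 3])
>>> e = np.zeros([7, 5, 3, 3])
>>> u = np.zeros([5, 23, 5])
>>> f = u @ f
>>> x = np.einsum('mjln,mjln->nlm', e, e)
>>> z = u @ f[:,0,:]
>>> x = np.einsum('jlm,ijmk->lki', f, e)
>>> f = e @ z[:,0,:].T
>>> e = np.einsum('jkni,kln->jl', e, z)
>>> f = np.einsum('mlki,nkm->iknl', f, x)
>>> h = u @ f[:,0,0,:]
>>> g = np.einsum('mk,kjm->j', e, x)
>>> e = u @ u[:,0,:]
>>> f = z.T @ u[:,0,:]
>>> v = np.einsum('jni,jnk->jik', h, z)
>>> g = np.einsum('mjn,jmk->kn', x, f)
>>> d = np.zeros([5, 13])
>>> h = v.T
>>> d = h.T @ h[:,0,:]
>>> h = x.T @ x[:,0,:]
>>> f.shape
(3, 23, 5)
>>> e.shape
(5, 23, 5)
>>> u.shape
(5, 23, 5)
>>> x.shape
(23, 3, 7)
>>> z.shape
(5, 23, 3)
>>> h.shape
(7, 3, 7)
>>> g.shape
(5, 7)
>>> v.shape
(5, 5, 3)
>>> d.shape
(5, 5, 5)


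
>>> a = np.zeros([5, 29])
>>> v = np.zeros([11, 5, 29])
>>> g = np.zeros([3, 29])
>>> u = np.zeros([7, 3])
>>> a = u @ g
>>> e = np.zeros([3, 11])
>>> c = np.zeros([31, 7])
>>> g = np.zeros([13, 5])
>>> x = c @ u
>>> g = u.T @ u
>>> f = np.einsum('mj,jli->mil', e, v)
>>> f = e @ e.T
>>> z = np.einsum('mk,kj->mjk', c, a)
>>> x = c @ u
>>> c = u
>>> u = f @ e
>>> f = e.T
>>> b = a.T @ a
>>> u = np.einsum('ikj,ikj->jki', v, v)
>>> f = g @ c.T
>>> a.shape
(7, 29)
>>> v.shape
(11, 5, 29)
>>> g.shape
(3, 3)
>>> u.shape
(29, 5, 11)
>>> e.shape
(3, 11)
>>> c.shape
(7, 3)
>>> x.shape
(31, 3)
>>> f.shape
(3, 7)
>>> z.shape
(31, 29, 7)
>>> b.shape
(29, 29)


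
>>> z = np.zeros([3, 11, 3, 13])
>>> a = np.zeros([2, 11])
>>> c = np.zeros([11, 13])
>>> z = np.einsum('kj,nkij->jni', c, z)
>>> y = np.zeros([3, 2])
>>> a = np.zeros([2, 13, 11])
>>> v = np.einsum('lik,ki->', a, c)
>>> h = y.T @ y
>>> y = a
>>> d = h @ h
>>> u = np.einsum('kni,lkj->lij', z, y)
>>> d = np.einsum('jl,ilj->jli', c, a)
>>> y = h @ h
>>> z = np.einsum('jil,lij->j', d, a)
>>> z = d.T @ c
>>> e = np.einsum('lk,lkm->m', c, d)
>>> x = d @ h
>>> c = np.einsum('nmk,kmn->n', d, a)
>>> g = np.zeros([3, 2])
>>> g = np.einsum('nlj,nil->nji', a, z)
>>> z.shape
(2, 13, 13)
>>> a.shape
(2, 13, 11)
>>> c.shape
(11,)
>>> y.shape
(2, 2)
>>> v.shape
()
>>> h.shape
(2, 2)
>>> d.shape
(11, 13, 2)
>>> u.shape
(2, 3, 11)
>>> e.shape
(2,)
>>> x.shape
(11, 13, 2)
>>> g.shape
(2, 11, 13)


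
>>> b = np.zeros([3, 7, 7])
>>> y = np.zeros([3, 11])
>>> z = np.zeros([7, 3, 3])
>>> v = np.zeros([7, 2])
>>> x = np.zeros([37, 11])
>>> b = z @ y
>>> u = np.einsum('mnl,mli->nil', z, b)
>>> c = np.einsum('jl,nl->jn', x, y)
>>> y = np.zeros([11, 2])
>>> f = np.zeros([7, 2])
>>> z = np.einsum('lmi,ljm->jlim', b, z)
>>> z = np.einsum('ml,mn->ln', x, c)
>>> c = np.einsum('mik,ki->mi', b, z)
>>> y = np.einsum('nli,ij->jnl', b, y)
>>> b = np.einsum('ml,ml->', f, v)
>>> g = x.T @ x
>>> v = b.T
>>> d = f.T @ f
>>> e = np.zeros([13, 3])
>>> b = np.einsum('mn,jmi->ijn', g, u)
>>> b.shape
(3, 3, 11)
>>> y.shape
(2, 7, 3)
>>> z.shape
(11, 3)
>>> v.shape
()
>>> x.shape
(37, 11)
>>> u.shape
(3, 11, 3)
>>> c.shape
(7, 3)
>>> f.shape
(7, 2)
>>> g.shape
(11, 11)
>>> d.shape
(2, 2)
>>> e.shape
(13, 3)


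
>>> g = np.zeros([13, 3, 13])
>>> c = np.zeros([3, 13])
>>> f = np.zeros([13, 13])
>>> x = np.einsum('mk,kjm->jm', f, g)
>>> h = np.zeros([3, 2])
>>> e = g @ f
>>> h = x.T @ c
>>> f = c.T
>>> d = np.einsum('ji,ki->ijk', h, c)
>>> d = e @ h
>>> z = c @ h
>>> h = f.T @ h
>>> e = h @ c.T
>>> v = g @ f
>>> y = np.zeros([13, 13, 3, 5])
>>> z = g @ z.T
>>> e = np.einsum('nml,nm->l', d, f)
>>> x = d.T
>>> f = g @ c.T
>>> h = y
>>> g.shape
(13, 3, 13)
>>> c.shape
(3, 13)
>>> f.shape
(13, 3, 3)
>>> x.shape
(13, 3, 13)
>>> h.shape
(13, 13, 3, 5)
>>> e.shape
(13,)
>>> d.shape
(13, 3, 13)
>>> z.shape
(13, 3, 3)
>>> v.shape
(13, 3, 3)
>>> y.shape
(13, 13, 3, 5)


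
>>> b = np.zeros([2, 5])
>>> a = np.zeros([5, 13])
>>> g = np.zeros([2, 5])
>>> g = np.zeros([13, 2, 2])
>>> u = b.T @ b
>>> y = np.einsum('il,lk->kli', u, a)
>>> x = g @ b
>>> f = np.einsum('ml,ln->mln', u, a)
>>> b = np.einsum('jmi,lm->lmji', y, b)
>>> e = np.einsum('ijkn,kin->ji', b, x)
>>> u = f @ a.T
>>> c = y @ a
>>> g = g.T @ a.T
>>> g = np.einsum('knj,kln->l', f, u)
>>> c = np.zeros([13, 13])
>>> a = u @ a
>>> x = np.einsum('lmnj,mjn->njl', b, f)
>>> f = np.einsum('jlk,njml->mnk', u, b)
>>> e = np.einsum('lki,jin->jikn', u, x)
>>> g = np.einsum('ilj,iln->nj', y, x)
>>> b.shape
(2, 5, 13, 5)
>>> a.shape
(5, 5, 13)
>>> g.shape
(2, 5)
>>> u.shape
(5, 5, 5)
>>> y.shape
(13, 5, 5)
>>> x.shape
(13, 5, 2)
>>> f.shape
(13, 2, 5)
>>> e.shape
(13, 5, 5, 2)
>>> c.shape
(13, 13)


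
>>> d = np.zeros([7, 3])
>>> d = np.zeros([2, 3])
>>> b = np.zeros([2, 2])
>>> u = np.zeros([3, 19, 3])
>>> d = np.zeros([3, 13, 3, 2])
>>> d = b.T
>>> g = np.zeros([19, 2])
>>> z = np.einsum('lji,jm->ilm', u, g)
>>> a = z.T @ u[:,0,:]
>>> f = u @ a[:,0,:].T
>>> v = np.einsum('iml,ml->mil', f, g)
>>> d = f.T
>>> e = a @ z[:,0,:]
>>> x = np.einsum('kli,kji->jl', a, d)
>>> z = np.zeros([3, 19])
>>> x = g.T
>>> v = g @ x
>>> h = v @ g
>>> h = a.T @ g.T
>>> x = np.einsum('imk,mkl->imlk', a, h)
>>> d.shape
(2, 19, 3)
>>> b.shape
(2, 2)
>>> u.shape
(3, 19, 3)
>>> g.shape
(19, 2)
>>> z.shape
(3, 19)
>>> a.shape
(2, 3, 3)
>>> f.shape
(3, 19, 2)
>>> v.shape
(19, 19)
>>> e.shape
(2, 3, 2)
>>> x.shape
(2, 3, 19, 3)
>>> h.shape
(3, 3, 19)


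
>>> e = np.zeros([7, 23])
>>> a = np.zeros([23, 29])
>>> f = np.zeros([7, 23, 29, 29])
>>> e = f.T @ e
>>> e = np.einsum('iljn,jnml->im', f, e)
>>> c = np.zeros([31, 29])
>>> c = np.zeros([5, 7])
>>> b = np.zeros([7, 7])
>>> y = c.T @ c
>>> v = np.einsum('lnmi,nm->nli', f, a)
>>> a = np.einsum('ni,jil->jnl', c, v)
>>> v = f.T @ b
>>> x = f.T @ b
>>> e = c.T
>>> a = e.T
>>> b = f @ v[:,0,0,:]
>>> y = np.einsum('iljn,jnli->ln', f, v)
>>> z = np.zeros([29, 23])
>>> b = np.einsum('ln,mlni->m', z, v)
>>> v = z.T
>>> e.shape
(7, 5)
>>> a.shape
(5, 7)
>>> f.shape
(7, 23, 29, 29)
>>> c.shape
(5, 7)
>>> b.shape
(29,)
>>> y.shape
(23, 29)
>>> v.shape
(23, 29)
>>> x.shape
(29, 29, 23, 7)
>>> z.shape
(29, 23)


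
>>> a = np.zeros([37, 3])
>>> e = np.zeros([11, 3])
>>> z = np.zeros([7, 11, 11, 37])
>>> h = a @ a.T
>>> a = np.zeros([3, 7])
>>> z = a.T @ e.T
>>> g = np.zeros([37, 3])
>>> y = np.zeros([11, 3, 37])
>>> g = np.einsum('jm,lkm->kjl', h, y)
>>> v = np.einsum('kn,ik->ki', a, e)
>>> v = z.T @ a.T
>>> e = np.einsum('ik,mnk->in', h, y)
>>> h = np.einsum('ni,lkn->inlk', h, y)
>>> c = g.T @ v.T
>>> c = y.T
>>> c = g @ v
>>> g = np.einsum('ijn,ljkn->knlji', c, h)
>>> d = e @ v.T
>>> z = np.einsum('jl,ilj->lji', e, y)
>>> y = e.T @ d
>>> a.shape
(3, 7)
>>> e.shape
(37, 3)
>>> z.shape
(3, 37, 11)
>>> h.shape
(37, 37, 11, 3)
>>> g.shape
(11, 3, 37, 37, 3)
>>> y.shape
(3, 11)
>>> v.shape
(11, 3)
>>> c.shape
(3, 37, 3)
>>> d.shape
(37, 11)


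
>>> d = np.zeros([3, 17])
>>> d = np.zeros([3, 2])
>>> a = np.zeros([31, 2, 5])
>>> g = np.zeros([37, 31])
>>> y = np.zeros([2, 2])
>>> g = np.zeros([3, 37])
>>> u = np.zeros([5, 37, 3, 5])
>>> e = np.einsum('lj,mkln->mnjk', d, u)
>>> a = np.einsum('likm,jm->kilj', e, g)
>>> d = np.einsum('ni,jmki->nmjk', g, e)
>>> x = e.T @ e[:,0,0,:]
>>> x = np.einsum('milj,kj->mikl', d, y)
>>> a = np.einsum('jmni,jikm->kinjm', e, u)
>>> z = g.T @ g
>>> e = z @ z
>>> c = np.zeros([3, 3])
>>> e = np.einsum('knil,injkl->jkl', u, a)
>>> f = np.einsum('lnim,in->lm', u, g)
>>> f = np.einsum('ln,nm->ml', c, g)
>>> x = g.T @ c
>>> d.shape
(3, 5, 5, 2)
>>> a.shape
(3, 37, 2, 5, 5)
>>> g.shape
(3, 37)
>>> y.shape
(2, 2)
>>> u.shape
(5, 37, 3, 5)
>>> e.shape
(2, 5, 5)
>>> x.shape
(37, 3)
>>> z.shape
(37, 37)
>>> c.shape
(3, 3)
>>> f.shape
(37, 3)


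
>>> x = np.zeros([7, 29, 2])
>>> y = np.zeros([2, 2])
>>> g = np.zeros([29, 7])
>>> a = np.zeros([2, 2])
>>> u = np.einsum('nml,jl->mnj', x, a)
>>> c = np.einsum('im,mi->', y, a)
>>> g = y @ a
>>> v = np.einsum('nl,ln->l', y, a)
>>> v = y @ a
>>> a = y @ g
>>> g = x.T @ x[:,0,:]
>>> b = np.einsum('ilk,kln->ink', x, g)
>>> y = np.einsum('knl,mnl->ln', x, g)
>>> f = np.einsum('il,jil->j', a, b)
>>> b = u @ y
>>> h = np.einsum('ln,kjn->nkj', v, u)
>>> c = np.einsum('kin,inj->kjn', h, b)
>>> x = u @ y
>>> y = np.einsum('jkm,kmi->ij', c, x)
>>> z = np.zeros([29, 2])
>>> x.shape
(29, 7, 29)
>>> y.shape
(29, 2)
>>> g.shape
(2, 29, 2)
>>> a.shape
(2, 2)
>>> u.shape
(29, 7, 2)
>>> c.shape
(2, 29, 7)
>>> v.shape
(2, 2)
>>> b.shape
(29, 7, 29)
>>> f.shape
(7,)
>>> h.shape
(2, 29, 7)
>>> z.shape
(29, 2)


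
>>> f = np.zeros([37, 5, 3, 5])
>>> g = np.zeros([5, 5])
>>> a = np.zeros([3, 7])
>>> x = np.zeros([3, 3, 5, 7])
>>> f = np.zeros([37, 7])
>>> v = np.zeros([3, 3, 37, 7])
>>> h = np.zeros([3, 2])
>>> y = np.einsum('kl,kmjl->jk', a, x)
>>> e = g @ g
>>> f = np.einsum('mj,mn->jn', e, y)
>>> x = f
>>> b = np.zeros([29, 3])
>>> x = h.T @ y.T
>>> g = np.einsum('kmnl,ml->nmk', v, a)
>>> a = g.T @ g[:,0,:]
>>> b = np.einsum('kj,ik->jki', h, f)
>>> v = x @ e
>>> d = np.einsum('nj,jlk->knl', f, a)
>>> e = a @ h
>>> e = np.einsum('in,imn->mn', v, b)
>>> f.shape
(5, 3)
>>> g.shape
(37, 3, 3)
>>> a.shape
(3, 3, 3)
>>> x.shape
(2, 5)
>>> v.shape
(2, 5)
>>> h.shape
(3, 2)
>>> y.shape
(5, 3)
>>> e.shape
(3, 5)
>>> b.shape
(2, 3, 5)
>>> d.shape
(3, 5, 3)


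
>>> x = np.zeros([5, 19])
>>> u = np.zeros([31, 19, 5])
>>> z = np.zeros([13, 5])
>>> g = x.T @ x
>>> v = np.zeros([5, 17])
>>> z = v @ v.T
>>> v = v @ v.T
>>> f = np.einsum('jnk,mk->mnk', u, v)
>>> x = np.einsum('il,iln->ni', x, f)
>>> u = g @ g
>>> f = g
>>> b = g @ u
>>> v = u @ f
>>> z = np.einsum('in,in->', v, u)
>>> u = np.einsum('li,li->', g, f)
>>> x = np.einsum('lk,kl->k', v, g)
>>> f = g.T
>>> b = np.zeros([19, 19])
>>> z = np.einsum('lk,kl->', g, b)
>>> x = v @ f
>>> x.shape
(19, 19)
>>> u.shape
()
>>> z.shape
()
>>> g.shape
(19, 19)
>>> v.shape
(19, 19)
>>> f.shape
(19, 19)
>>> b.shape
(19, 19)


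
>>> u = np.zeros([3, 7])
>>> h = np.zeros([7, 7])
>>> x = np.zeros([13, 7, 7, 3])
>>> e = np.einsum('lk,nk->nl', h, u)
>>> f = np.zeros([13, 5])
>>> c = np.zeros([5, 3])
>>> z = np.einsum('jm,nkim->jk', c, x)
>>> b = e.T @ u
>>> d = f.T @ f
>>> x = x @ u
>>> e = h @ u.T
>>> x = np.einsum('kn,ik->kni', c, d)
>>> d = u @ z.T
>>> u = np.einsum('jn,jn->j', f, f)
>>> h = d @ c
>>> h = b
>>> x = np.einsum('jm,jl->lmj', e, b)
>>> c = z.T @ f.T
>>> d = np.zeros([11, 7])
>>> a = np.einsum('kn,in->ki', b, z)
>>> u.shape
(13,)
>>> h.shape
(7, 7)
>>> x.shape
(7, 3, 7)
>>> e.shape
(7, 3)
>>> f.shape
(13, 5)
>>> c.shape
(7, 13)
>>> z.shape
(5, 7)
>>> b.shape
(7, 7)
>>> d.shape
(11, 7)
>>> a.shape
(7, 5)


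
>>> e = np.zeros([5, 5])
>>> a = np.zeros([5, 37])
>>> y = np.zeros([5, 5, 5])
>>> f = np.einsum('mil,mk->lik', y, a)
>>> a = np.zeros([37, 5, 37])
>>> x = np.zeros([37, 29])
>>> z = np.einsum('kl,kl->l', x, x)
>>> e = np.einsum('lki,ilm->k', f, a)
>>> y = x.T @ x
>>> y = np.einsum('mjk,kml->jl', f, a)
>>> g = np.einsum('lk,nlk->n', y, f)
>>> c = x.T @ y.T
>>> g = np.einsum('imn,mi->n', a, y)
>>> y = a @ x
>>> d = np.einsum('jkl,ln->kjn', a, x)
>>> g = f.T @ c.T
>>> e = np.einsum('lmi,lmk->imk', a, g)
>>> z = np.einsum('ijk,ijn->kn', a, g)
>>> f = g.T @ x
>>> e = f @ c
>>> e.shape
(29, 5, 5)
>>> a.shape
(37, 5, 37)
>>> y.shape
(37, 5, 29)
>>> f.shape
(29, 5, 29)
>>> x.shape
(37, 29)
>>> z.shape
(37, 29)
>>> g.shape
(37, 5, 29)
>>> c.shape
(29, 5)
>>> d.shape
(5, 37, 29)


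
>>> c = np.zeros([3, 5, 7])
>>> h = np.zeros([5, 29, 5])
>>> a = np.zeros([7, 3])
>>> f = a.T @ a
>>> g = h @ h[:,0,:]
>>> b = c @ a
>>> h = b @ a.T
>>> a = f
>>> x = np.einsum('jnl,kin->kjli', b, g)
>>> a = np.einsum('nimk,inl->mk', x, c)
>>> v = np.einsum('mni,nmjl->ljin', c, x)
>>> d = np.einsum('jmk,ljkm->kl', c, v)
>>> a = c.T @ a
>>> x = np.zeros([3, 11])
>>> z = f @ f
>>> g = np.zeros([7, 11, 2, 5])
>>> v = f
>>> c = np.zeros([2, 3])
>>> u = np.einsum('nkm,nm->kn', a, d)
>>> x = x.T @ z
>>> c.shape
(2, 3)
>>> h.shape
(3, 5, 7)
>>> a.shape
(7, 5, 29)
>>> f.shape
(3, 3)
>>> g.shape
(7, 11, 2, 5)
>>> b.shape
(3, 5, 3)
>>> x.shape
(11, 3)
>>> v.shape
(3, 3)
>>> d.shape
(7, 29)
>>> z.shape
(3, 3)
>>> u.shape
(5, 7)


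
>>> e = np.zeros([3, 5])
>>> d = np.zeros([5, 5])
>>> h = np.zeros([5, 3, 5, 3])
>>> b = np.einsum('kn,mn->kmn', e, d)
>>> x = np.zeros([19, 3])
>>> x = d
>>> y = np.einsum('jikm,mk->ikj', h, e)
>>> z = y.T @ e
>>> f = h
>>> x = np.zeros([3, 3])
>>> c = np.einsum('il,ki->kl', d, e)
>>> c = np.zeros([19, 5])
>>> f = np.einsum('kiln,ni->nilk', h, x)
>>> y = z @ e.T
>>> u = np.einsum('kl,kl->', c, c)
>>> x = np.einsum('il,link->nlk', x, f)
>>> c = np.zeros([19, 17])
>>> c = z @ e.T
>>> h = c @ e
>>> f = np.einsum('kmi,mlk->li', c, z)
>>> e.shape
(3, 5)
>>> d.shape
(5, 5)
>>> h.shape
(5, 5, 5)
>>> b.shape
(3, 5, 5)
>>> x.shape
(5, 3, 5)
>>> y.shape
(5, 5, 3)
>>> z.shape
(5, 5, 5)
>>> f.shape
(5, 3)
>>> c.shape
(5, 5, 3)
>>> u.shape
()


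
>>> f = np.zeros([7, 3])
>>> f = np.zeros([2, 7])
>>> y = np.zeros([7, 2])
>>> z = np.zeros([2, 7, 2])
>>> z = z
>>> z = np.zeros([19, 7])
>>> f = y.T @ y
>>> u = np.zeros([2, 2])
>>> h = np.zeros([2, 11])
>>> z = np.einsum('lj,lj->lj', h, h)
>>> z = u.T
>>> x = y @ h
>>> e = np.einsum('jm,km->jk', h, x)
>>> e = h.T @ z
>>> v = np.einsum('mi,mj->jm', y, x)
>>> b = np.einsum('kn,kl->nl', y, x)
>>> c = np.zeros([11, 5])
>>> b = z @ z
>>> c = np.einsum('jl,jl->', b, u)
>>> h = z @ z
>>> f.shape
(2, 2)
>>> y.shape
(7, 2)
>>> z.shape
(2, 2)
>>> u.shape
(2, 2)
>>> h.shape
(2, 2)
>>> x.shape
(7, 11)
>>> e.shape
(11, 2)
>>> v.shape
(11, 7)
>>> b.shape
(2, 2)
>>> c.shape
()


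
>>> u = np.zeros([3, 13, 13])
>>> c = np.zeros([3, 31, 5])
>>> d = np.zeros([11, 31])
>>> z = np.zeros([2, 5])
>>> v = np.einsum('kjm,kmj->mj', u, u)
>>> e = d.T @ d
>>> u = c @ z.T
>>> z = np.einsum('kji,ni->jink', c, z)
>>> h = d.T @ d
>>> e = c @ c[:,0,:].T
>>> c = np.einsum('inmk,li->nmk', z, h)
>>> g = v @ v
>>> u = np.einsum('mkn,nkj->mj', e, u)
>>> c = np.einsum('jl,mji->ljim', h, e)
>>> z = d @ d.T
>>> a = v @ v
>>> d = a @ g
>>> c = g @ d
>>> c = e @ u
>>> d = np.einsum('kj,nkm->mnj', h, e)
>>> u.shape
(3, 2)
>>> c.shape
(3, 31, 2)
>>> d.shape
(3, 3, 31)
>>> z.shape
(11, 11)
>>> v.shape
(13, 13)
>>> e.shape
(3, 31, 3)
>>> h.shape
(31, 31)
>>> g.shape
(13, 13)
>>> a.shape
(13, 13)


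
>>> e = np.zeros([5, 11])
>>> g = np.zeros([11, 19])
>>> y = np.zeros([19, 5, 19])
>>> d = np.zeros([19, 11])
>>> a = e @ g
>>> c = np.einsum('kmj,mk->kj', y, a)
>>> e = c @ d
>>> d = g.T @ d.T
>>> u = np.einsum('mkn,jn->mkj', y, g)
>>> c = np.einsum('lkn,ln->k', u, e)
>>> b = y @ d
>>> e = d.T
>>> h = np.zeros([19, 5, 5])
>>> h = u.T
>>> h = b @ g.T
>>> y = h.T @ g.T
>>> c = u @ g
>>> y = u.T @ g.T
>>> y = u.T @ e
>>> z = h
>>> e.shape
(19, 19)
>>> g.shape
(11, 19)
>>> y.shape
(11, 5, 19)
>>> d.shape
(19, 19)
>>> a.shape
(5, 19)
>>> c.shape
(19, 5, 19)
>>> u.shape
(19, 5, 11)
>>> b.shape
(19, 5, 19)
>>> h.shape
(19, 5, 11)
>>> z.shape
(19, 5, 11)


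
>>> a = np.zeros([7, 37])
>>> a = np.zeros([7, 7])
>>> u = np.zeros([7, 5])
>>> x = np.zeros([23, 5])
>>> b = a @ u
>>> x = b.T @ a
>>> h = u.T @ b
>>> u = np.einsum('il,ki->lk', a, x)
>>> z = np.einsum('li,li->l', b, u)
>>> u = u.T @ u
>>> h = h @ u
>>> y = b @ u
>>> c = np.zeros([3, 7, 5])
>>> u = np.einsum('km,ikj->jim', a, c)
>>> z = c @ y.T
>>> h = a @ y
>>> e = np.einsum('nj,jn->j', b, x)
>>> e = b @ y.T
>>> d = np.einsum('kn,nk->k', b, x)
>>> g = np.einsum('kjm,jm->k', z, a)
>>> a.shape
(7, 7)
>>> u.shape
(5, 3, 7)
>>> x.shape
(5, 7)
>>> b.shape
(7, 5)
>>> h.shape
(7, 5)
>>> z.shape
(3, 7, 7)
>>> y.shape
(7, 5)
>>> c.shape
(3, 7, 5)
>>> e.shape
(7, 7)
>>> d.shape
(7,)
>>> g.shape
(3,)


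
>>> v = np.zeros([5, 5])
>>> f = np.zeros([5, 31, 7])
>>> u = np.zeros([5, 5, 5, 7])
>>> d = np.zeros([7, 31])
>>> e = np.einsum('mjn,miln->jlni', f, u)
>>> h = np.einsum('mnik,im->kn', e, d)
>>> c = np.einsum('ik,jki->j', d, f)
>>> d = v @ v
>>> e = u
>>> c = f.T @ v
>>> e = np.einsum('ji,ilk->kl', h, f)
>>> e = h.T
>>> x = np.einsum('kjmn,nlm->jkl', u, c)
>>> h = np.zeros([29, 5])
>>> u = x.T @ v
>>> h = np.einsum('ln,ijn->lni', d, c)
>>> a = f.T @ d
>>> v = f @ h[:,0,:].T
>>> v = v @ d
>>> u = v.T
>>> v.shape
(5, 31, 5)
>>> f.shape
(5, 31, 7)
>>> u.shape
(5, 31, 5)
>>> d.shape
(5, 5)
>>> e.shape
(5, 5)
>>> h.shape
(5, 5, 7)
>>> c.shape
(7, 31, 5)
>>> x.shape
(5, 5, 31)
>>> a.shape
(7, 31, 5)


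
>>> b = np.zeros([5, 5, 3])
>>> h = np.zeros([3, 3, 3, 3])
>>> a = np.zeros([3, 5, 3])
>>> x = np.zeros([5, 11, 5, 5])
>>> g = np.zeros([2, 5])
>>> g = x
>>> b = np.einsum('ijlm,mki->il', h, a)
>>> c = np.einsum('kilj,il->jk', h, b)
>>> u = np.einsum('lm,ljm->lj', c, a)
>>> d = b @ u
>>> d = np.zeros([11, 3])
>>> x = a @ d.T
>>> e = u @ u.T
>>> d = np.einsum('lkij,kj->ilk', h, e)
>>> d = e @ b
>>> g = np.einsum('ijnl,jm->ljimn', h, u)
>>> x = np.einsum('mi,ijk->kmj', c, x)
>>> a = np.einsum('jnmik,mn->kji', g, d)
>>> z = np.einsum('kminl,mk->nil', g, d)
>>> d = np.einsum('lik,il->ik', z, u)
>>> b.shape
(3, 3)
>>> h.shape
(3, 3, 3, 3)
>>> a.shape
(3, 3, 5)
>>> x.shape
(11, 3, 5)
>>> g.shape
(3, 3, 3, 5, 3)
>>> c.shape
(3, 3)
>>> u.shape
(3, 5)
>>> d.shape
(3, 3)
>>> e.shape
(3, 3)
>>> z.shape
(5, 3, 3)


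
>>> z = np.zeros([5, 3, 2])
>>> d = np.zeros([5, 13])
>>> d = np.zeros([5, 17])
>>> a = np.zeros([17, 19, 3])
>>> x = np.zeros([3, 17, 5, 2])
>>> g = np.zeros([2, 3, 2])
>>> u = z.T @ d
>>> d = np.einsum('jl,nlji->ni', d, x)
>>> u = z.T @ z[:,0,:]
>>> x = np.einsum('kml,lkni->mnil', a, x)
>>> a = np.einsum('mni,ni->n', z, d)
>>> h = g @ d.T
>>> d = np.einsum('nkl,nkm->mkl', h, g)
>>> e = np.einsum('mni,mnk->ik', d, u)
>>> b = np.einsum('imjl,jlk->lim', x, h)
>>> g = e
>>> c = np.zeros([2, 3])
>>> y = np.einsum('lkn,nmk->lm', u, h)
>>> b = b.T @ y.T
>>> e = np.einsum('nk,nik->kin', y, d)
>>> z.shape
(5, 3, 2)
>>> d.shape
(2, 3, 3)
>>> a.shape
(3,)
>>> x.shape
(19, 5, 2, 3)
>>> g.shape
(3, 2)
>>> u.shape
(2, 3, 2)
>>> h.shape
(2, 3, 3)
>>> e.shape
(3, 3, 2)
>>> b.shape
(5, 19, 2)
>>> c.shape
(2, 3)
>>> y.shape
(2, 3)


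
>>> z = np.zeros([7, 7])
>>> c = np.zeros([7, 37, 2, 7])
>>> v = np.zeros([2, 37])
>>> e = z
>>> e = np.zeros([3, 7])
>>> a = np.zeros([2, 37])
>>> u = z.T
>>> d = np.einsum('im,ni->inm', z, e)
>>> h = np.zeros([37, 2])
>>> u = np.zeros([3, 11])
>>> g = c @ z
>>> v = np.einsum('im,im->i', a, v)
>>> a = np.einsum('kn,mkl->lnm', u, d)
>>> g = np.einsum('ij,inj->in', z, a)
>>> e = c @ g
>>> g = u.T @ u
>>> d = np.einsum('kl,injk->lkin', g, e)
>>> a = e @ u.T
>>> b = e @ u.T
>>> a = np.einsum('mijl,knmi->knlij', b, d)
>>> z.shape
(7, 7)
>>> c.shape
(7, 37, 2, 7)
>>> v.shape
(2,)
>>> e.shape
(7, 37, 2, 11)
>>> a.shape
(11, 11, 3, 37, 2)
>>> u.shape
(3, 11)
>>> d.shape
(11, 11, 7, 37)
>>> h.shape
(37, 2)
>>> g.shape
(11, 11)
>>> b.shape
(7, 37, 2, 3)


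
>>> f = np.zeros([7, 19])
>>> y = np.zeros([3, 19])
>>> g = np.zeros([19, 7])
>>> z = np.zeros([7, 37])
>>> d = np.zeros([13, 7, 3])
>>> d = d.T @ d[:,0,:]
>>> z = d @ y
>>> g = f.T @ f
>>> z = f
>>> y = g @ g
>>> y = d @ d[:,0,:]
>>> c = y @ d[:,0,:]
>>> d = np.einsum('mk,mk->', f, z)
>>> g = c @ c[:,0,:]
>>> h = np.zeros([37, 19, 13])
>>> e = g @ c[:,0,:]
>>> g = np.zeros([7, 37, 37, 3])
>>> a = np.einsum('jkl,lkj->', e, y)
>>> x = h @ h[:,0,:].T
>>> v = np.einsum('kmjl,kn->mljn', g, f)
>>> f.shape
(7, 19)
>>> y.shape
(3, 7, 3)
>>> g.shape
(7, 37, 37, 3)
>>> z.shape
(7, 19)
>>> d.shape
()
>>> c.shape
(3, 7, 3)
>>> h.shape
(37, 19, 13)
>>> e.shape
(3, 7, 3)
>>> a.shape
()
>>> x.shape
(37, 19, 37)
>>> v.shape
(37, 3, 37, 19)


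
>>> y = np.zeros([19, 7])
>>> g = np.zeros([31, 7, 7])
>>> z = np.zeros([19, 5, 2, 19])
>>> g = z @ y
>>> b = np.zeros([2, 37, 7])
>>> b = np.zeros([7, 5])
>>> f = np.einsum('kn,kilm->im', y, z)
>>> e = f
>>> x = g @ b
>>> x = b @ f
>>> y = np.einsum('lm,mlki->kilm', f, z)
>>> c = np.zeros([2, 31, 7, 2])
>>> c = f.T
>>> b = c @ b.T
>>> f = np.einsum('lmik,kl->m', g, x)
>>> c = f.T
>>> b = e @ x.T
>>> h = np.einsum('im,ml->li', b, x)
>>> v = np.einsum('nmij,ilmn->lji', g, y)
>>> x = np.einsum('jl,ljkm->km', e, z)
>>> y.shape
(2, 19, 5, 19)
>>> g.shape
(19, 5, 2, 7)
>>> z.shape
(19, 5, 2, 19)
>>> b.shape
(5, 7)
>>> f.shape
(5,)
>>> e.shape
(5, 19)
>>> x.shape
(2, 19)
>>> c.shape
(5,)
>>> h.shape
(19, 5)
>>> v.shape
(19, 7, 2)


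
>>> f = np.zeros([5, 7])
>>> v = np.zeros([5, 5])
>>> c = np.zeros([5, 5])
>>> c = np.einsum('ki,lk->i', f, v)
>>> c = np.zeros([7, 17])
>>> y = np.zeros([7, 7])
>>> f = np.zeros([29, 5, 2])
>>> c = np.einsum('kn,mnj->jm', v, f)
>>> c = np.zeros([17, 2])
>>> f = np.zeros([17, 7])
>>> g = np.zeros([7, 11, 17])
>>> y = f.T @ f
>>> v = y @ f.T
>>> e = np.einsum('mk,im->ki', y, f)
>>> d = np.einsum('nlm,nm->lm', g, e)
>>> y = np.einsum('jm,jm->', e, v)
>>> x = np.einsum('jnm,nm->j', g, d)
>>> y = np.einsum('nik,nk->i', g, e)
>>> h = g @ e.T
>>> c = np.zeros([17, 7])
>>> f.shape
(17, 7)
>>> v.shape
(7, 17)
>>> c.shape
(17, 7)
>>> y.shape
(11,)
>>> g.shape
(7, 11, 17)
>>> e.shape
(7, 17)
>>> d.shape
(11, 17)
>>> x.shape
(7,)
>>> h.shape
(7, 11, 7)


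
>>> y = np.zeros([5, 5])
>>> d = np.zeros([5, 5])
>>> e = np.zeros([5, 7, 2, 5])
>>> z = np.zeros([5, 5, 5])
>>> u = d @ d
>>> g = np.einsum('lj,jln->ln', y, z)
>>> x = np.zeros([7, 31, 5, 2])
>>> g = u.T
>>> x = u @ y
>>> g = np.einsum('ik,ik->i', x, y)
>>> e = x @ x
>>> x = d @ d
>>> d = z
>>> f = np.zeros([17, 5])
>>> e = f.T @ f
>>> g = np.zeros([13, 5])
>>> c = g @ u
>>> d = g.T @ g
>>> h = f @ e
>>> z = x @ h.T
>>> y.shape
(5, 5)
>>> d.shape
(5, 5)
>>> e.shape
(5, 5)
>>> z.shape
(5, 17)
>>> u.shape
(5, 5)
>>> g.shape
(13, 5)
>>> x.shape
(5, 5)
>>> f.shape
(17, 5)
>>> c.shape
(13, 5)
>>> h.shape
(17, 5)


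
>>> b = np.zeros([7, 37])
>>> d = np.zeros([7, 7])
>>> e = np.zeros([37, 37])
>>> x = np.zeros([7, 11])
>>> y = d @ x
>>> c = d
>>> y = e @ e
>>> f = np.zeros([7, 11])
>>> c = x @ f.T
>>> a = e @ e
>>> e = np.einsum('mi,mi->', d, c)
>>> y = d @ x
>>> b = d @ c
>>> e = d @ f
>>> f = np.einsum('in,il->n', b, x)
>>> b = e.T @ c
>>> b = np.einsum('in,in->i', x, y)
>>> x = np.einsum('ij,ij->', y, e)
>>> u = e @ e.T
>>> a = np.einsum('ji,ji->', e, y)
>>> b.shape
(7,)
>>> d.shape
(7, 7)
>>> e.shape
(7, 11)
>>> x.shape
()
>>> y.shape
(7, 11)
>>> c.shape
(7, 7)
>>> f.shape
(7,)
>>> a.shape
()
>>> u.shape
(7, 7)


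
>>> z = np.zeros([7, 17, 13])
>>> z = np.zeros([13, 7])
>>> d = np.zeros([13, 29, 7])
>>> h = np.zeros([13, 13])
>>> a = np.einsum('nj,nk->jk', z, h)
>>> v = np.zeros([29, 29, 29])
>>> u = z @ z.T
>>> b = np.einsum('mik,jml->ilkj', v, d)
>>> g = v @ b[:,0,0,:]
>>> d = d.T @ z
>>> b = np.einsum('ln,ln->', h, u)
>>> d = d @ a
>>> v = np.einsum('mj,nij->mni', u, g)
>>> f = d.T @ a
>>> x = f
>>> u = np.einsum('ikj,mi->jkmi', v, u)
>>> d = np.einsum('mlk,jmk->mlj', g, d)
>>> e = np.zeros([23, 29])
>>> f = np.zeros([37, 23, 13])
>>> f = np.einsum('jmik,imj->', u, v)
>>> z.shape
(13, 7)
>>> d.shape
(29, 29, 7)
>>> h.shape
(13, 13)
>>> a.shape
(7, 13)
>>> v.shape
(13, 29, 29)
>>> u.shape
(29, 29, 13, 13)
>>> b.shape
()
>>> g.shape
(29, 29, 13)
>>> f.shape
()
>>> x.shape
(13, 29, 13)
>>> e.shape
(23, 29)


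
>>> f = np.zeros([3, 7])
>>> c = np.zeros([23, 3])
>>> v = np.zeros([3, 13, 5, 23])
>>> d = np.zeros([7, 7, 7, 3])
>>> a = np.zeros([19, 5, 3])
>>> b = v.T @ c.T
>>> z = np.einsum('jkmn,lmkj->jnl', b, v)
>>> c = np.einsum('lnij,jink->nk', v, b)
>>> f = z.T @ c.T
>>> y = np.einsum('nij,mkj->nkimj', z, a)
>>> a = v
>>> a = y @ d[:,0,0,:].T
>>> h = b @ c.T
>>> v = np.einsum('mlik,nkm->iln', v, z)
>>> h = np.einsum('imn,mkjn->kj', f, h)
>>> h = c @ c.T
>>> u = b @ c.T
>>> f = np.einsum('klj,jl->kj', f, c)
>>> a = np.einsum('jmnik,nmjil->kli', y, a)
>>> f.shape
(3, 13)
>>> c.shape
(13, 23)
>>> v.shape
(5, 13, 23)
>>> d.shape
(7, 7, 7, 3)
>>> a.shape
(3, 7, 19)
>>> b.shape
(23, 5, 13, 23)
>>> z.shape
(23, 23, 3)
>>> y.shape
(23, 5, 23, 19, 3)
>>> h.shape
(13, 13)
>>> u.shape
(23, 5, 13, 13)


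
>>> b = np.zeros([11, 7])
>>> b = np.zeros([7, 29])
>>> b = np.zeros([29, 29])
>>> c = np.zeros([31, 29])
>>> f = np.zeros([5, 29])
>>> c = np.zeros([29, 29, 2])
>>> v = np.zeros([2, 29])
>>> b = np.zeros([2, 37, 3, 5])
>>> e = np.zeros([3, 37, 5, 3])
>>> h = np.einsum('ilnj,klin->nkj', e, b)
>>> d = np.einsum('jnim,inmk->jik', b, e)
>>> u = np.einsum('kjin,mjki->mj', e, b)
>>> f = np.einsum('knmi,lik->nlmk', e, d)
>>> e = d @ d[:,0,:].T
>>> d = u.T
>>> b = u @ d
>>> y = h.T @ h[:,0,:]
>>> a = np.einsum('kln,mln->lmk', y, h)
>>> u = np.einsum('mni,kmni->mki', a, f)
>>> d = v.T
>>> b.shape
(2, 2)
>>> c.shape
(29, 29, 2)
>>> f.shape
(37, 2, 5, 3)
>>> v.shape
(2, 29)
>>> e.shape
(2, 3, 2)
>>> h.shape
(5, 2, 3)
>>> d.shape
(29, 2)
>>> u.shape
(2, 37, 3)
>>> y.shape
(3, 2, 3)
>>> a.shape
(2, 5, 3)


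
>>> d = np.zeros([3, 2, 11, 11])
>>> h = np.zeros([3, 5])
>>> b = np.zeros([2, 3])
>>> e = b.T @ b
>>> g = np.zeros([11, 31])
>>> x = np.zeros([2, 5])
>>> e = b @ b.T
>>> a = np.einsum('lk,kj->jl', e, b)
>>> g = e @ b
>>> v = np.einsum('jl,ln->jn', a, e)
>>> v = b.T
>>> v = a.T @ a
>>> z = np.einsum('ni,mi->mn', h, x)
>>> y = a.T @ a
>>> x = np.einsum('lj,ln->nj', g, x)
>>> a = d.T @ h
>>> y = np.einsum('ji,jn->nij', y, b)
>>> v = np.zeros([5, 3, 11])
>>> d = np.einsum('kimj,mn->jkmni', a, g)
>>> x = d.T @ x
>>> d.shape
(5, 11, 2, 3, 11)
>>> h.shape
(3, 5)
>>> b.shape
(2, 3)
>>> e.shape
(2, 2)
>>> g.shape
(2, 3)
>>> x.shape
(11, 3, 2, 11, 3)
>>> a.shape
(11, 11, 2, 5)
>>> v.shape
(5, 3, 11)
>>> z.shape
(2, 3)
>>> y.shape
(3, 2, 2)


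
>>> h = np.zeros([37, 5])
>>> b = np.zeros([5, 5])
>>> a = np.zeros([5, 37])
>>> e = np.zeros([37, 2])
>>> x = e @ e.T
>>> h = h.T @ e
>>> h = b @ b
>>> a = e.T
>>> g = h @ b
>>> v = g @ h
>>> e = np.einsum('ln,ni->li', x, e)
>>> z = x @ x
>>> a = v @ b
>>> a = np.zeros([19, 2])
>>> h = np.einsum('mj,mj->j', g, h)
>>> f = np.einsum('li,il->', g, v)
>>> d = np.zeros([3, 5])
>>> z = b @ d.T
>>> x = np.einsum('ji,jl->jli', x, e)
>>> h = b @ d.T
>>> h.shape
(5, 3)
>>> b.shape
(5, 5)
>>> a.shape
(19, 2)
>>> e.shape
(37, 2)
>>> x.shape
(37, 2, 37)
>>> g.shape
(5, 5)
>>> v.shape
(5, 5)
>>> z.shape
(5, 3)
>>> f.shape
()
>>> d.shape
(3, 5)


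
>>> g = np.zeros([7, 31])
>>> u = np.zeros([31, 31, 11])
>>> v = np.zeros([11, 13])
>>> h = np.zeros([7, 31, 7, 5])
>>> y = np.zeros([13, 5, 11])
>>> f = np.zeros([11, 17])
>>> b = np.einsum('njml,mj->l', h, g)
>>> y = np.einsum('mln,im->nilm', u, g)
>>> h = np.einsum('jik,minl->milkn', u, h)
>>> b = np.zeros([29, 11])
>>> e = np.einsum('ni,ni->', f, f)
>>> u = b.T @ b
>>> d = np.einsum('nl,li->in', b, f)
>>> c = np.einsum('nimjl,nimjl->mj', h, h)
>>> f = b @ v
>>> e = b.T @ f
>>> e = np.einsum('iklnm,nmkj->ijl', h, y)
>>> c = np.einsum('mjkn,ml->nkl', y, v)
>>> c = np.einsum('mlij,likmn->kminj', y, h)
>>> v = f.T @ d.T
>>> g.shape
(7, 31)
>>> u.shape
(11, 11)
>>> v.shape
(13, 17)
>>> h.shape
(7, 31, 5, 11, 7)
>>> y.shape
(11, 7, 31, 31)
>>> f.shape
(29, 13)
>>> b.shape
(29, 11)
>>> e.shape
(7, 31, 5)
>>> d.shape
(17, 29)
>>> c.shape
(5, 11, 31, 7, 31)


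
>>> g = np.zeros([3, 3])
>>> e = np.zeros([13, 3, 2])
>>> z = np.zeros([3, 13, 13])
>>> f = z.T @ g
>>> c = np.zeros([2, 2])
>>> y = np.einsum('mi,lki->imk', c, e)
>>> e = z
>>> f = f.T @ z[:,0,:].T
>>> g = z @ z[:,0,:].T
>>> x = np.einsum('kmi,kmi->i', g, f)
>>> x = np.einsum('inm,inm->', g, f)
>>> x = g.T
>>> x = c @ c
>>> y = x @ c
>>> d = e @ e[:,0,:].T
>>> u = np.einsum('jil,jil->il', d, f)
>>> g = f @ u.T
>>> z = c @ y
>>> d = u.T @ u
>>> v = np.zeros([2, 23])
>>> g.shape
(3, 13, 13)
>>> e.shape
(3, 13, 13)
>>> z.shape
(2, 2)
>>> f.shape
(3, 13, 3)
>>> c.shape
(2, 2)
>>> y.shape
(2, 2)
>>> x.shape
(2, 2)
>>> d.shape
(3, 3)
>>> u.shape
(13, 3)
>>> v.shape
(2, 23)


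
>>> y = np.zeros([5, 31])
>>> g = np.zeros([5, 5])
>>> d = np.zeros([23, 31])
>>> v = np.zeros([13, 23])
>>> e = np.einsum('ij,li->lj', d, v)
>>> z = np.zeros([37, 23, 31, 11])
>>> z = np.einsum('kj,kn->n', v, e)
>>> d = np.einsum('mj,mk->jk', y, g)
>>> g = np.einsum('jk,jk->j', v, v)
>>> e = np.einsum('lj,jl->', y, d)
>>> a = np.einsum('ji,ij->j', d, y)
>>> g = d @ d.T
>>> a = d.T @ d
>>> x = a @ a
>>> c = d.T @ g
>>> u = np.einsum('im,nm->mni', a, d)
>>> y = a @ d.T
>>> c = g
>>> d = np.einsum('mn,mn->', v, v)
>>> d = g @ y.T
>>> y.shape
(5, 31)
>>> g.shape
(31, 31)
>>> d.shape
(31, 5)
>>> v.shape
(13, 23)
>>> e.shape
()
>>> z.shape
(31,)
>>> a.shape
(5, 5)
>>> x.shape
(5, 5)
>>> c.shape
(31, 31)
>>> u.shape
(5, 31, 5)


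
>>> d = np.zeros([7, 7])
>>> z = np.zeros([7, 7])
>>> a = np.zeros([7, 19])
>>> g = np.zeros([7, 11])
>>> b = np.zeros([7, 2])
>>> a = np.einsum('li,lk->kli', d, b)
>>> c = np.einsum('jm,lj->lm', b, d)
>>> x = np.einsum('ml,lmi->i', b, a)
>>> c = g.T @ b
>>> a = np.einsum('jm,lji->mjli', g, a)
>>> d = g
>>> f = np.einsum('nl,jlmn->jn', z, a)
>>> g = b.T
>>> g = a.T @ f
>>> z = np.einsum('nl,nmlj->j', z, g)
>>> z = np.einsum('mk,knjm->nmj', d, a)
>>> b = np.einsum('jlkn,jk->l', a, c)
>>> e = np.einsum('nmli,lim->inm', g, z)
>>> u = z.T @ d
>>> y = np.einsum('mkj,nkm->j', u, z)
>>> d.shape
(7, 11)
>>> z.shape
(7, 7, 2)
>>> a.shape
(11, 7, 2, 7)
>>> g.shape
(7, 2, 7, 7)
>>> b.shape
(7,)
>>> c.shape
(11, 2)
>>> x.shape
(7,)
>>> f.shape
(11, 7)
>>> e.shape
(7, 7, 2)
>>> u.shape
(2, 7, 11)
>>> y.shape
(11,)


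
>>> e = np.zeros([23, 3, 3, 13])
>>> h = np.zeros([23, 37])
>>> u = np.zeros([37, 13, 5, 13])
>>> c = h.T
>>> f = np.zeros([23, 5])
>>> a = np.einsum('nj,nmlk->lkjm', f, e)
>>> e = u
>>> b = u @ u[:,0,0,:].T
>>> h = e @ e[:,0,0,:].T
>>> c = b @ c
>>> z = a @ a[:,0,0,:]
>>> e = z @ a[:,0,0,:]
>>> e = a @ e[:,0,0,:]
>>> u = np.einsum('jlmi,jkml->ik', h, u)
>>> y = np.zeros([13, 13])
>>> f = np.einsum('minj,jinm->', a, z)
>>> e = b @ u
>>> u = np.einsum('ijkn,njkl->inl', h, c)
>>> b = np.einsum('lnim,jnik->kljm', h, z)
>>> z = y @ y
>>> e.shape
(37, 13, 5, 13)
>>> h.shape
(37, 13, 5, 37)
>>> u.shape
(37, 37, 23)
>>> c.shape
(37, 13, 5, 23)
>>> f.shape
()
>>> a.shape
(3, 13, 5, 3)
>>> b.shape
(3, 37, 3, 37)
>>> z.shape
(13, 13)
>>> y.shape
(13, 13)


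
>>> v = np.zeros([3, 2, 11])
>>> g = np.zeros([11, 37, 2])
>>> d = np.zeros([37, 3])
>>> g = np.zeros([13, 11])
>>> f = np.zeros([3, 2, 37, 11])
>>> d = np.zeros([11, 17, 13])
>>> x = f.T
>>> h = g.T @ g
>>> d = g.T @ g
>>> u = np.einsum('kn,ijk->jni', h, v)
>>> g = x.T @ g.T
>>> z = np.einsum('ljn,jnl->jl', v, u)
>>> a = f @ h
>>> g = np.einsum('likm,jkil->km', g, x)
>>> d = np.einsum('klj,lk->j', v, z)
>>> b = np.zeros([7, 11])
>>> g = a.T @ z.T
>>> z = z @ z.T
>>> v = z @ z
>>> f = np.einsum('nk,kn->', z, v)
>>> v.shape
(2, 2)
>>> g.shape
(11, 37, 2, 2)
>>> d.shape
(11,)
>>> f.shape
()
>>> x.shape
(11, 37, 2, 3)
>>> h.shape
(11, 11)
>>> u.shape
(2, 11, 3)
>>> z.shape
(2, 2)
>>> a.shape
(3, 2, 37, 11)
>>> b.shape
(7, 11)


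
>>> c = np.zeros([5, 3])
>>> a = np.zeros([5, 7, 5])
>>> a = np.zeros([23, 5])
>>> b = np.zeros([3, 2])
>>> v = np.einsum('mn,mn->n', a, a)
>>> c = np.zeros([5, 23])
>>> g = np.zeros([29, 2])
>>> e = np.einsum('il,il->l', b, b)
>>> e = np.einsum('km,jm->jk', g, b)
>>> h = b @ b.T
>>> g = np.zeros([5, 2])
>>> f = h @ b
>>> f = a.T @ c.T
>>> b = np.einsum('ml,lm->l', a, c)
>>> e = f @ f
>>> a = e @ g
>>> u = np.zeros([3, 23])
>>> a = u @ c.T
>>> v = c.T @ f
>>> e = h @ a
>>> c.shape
(5, 23)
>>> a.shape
(3, 5)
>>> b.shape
(5,)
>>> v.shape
(23, 5)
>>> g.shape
(5, 2)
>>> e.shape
(3, 5)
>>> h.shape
(3, 3)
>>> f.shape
(5, 5)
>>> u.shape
(3, 23)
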